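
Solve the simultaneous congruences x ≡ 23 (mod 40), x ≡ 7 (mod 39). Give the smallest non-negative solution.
The moduli 40, 39 are pairwise coprime, so by the CRT there is a unique solution mod 40·39 = 1560.
Solve by successive substitution. Start with x ≡ 23 (mod 40).
  Combine with x ≡ 7 (mod 39): write x = 23 + 40·t and require 23 + 40·t ≡ 7 (mod 39), i.e. 40·t ≡ 7 − 23 ≡ 23 (mod 39). Since 40^(−1) ≡ 1 (mod 39) (40 ≡ 1 (mod 39)), t ≡ 1·23 ≡ 23 (mod 39). So x ≡ 23 + 40·23 = 943 (mod 1560).
Unique solution in [0, 1560): x = 943.

Final answer: x ≡ 943 (mod 1560); the representative in [0, 1560) is 943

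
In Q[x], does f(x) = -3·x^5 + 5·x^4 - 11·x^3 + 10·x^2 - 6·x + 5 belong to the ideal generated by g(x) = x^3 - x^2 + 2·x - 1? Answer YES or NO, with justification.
In Q[x] the ideal (g) consists of all multiples of g, so f ∈ (g) iff g | f, i.e. iff the remainder of f on division by g is 0. Divide f by g (g is monic, so eliminate the leading term of the running remainder at each step):
  leading term -3·x^5: subtract (-3·x^2)·g(x) = -3·x^5 + 3·x^4 - 6·x^3 + 3·x^2, leaving 2·x^4 - 5·x^3 + 7·x^2 - 6·x + 5
  leading term 2·x^4: subtract (2·x)·g(x) = 2·x^4 - 2·x^3 + 4·x^2 - 2·x, leaving -3·x^3 + 3·x^2 - 4·x + 5
  leading term -3·x^3: subtract (-3)·g(x) = -3·x^3 + 3·x^2 - 6·x + 3, leaving 2·x + 2
The remainder r(x) = 2·x + 2 ≠ 0 (and deg r < deg g), so g ∤ f, i.e. f ∉ (g).

Final answer: NO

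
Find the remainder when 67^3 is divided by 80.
Use repeated squaring. Binary(3) = 11. Walk through the bits of the exponent 3 left-to-right: at each bit after the leading one, square the running value, then multiply by 67 if the bit is 1 (always reducing mod 80):
  bit 1 = 1 (leading): start with 67.
  bit 2 = 1: square 67^2 = 4489 ≡ 9; bit is 1, so multiply 9·67 = 603 ≡ 43 (mod 80).
Final value: 67^3 ≡ 43 (mod 80).

Final answer: 43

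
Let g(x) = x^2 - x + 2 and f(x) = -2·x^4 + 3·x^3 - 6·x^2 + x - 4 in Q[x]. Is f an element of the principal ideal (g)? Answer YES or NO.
In Q[x] the ideal (g) consists of all multiples of g, so f ∈ (g) iff g | f, i.e. iff the remainder of f on division by g is 0. Divide f by g (g is monic, so eliminate the leading term of the running remainder at each step):
  leading term -2·x^4: subtract (-2·x^2)·g(x) = -2·x^4 + 2·x^3 - 4·x^2, leaving x^3 - 2·x^2 + x - 4
  leading term x^3: subtract (x)·g(x) = x^3 - x^2 + 2·x, leaving -x^2 - x - 4
  leading term -x^2: subtract (-1)·g(x) = -x^2 + x - 2, leaving -2·x - 2
The remainder r(x) = -2·x - 2 ≠ 0 (and deg r < deg g), so g ∤ f, i.e. f ∉ (g).

Final answer: NO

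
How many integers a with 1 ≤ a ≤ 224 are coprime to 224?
96

The number of a ∈ {1, ..., 224} with gcd(a, 224) = 1 is by definition Euler's totient φ(224). φ is multiplicative, with φ(p^e) = p^e − p^(e−1). Factorise 224 = 2^5 · 7. Then
  φ(224) = (2^5 − 2^4) · (7 − 1) = 16 · 6 = 96.
So there are 96 such integers.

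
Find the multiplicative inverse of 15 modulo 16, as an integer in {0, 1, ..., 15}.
Apply the extended Euclidean algorithm to (16, 15), tracking rows (r, s, t) with s·16 + t·15 = r. Each division r_prev = q·r_cur + r_new produces the new row as (previous row) − q·(current row):
  row A: (16, 1, 0)   [1·16 + 0·15 = 16]
  row B: (15, 0, 1)   [0·16 + 1·15 = 15]
  16 = 1·15 + 1   → row C = row A − 1·row B = (1, 1, −1)   [check: 1·16 − 1·15 = 1]
  15 = 15·1 + 0   → remainder 0, stop. gcd = 1 (last nonzero row C).
The gcd is 1, so 15 is invertible mod 16. The last nonzero row gives 1·16 − 1·15 = 1, so t = −1. So 15^(−1) ≡ −1 ≡ 15 (mod 16). Verify: 15 · 15 = 225 ≡ 1 (mod 16). ✓

Final answer: 15^(−1) ≡ 15 (mod 16)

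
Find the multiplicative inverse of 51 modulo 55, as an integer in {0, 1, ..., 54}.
Apply the extended Euclidean algorithm to (55, 51), tracking rows (r, s, t) with s·55 + t·51 = r. Each division r_prev = q·r_cur + r_new produces the new row as (previous row) − q·(current row):
  row A: (55, 1, 0)   [1·55 + 0·51 = 55]
  row B: (51, 0, 1)   [0·55 + 1·51 = 51]
  55 = 1·51 + 4   → row C = row A − 1·row B = (4, 1, −1)   [check: 1·55 − 1·51 = 4]
  51 = 12·4 + 3   → row D = row B − 12·row C = (3, −12, 13)   [check: −12·55 + 13·51 = 3]
  4 = 1·3 + 1   → row E = row C − 1·row D = (1, 13, −14)   [check: 13·55 − 14·51 = 1]
  3 = 3·1 + 0   → remainder 0, stop. gcd = 1 (last nonzero row E).
The gcd is 1, so 51 is invertible mod 55. The last nonzero row gives 13·55 − 14·51 = 1, so t = −14. So 51^(−1) ≡ −14 ≡ 41 (mod 55). Verify: 51 · 41 = 2091 ≡ 1 (mod 55). ✓

Final answer: 51^(−1) ≡ 41 (mod 55)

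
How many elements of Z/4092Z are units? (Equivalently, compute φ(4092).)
An element a ∈ Z/4092Z is a unit iff gcd(a, 4092) = 1, so the number of units is φ(4092). φ is multiplicative, with φ(p^e) = p^e − p^(e−1). Factorise 4092 = 2^2 · 3 · 11 · 31. Then
  φ(4092) = (2^2 − 2^1) · (3 − 1) · (11 − 1) · (31 − 1) = 2 · 2 · 10 · 30 = 1200.

Final answer: Z/4092Z has φ(4092) = 1200 units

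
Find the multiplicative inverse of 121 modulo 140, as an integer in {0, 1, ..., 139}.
121^(−1) ≡ 81 (mod 140)

Apply the extended Euclidean algorithm to (140, 121), tracking rows (r, s, t) with s·140 + t·121 = r. Each division r_prev = q·r_cur + r_new produces the new row as (previous row) − q·(current row):
  row A: (140, 1, 0)   [1·140 + 0·121 = 140]
  row B: (121, 0, 1)   [0·140 + 1·121 = 121]
  140 = 1·121 + 19   → row C = row A − 1·row B = (19, 1, −1)   [check: 1·140 − 1·121 = 19]
  121 = 6·19 + 7   → row D = row B − 6·row C = (7, −6, 7)   [check: −6·140 + 7·121 = 7]
  19 = 2·7 + 5   → row E = row C − 2·row D = (5, 13, −15)   [check: 13·140 − 15·121 = 5]
  7 = 1·5 + 2   → row F = row D − 1·row E = (2, −19, 22)   [check: −19·140 + 22·121 = 2]
  5 = 2·2 + 1   → row G = row E − 2·row F = (1, 51, −59)   [check: 51·140 − 59·121 = 1]
  2 = 2·1 + 0   → remainder 0, stop. gcd = 1 (last nonzero row G).
The gcd is 1, so 121 is invertible mod 140. The last nonzero row gives 51·140 − 59·121 = 1, so t = −59. So 121^(−1) ≡ −59 ≡ 81 (mod 140). Verify: 121 · 81 = 9801 ≡ 1 (mod 140). ✓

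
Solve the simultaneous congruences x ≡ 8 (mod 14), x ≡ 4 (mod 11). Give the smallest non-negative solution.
x ≡ 92 (mod 154); the representative in [0, 154) is 92

The moduli 14, 11 are pairwise coprime, so by the CRT there is a unique solution mod 14·11 = 154.
Solve by successive substitution. Start with x ≡ 8 (mod 14).
  Combine with x ≡ 4 (mod 11): write x = 8 + 14·t and require 8 + 14·t ≡ 4 (mod 11), i.e. 14·t ≡ 4 − 8 ≡ 7 (mod 11). Since 14^(−1) ≡ 4 (mod 11) (14 ≡ 3 (mod 11)), t ≡ 4·7 ≡ 6 (mod 11). So x ≡ 8 + 14·6 = 92 (mod 154).
Unique solution in [0, 154): x = 92.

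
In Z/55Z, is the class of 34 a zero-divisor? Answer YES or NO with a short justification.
NO

gcd(34, 55) = 1, so 34 is a unit in Z/55Z (it has a multiplicative inverse). A unit cannot be a zero-divisor: if 34·b ≡ 0 then multiplying both sides by 34^(−1) gives b ≡ 0. So 34 is not a zero-divisor.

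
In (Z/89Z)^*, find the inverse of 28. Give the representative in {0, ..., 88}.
28^(−1) ≡ 35 (mod 89)

Apply the extended Euclidean algorithm to (89, 28), tracking rows (r, s, t) with s·89 + t·28 = r. Each division r_prev = q·r_cur + r_new produces the new row as (previous row) − q·(current row):
  row A: (89, 1, 0)   [1·89 + 0·28 = 89]
  row B: (28, 0, 1)   [0·89 + 1·28 = 28]
  89 = 3·28 + 5   → row C = row A − 3·row B = (5, 1, −3)   [check: 1·89 − 3·28 = 5]
  28 = 5·5 + 3   → row D = row B − 5·row C = (3, −5, 16)   [check: −5·89 + 16·28 = 3]
  5 = 1·3 + 2   → row E = row C − 1·row D = (2, 6, −19)   [check: 6·89 − 19·28 = 2]
  3 = 1·2 + 1   → row F = row D − 1·row E = (1, −11, 35)   [check: −11·89 + 35·28 = 1]
  2 = 2·1 + 0   → remainder 0, stop. gcd = 1 (last nonzero row F).
The gcd is 1, so 28 is invertible mod 89. The last nonzero row gives −11·89 + 35·28 = 1, so t = 35. So 28^(−1) ≡ 35 (mod 89). Verify: 28 · 35 = 980 ≡ 1 (mod 89). ✓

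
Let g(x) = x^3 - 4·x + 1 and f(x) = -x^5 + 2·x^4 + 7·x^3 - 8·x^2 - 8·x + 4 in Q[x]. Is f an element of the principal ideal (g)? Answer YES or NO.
NO

In Q[x] the ideal (g) consists of all multiples of g, so f ∈ (g) iff g | f, i.e. iff the remainder of f on division by g is 0. Divide f by g (g is monic, so eliminate the leading term of the running remainder at each step):
  leading term -x^5: subtract (-x^2)·g(x) = -x^5 + 4·x^3 - x^2, leaving 2·x^4 + 3·x^3 - 7·x^2 - 8·x + 4
  leading term 2·x^4: subtract (2·x)·g(x) = 2·x^4 - 8·x^2 + 2·x, leaving 3·x^3 + x^2 - 10·x + 4
  leading term 3·x^3: subtract (3)·g(x) = 3·x^3 - 12·x + 3, leaving x^2 + 2·x + 1
The remainder r(x) = x^2 + 2·x + 1 ≠ 0 (and deg r < deg g), so g ∤ f, i.e. f ∉ (g).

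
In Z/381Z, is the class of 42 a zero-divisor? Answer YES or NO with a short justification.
YES

gcd(42, 381) = 3 > 1, so 42 is not a unit in Z/381Z. In Z/nZ every nonzero non-unit is a zero-divisor: explicitly, take b = 381/gcd = 127 ≠ 0 (mod 381); then 42·127 = 5334 = 14·381, i.e. 42·127 ≡ 0 (mod 381). So 42 is a zero-divisor.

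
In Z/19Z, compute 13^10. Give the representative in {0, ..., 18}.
Use repeated squaring. Binary(10) = 1010. Walk through the bits of the exponent 10 left-to-right: at each bit after the leading one, square the running value, then multiply by 13 if the bit is 1 (always reducing mod 19):
  bit 1 = 1 (leading): start with 13.
  bit 2 = 0: square 13^2 = 169 ≡ 17 (mod 19).
  bit 3 = 1: square 17^2 = 289 ≡ 4; bit is 1, so multiply 4·13 = 52 ≡ 14 (mod 19).
  bit 4 = 0: square 14^2 = 196 ≡ 6 (mod 19).
Final value: 13^10 ≡ 6 (mod 19).

Final answer: 6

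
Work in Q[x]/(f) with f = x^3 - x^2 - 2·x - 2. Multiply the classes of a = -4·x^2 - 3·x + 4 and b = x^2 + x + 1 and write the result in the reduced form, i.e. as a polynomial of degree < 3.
First multiply in Q[x] without reducing: a · b = -4·x^4 - 7·x^3 - 3·x^2 + x + 4. Now divide by f(x) = x^3 - x^2 - 2·x - 2, eliminating the leading term at each step:
  leading term -4·x^4: subtract (-4·x)·f(x) = -4·x^4 + 4·x^3 + 8·x^2 + 8·x, leaving -11·x^3 - 11·x^2 - 7·x + 4
  leading term -11·x^3: subtract (-11)·f(x) = -11·x^3 + 11·x^2 + 22·x + 22, leaving -22·x^2 - 29·x - 18
The degree is now < 3, so this is the remainder. Hence a · b ≡ -22·x^2 - 29·x - 18 in Q[x]/(f).

Final answer: a · b ≡ -22·x^2 - 29·x - 18 (mod f(x))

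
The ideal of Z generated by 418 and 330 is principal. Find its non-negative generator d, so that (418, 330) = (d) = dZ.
In the PID Z, (a, b) is generated by gcd(a, b). Compute gcd(418, 330) with the extended Euclidean algorithm, tracking rows (r, s, t) with s·418 + t·330 = r:
  row A: (418, 1, 0)   [1·418 + 0·330 = 418]
  row B: (330, 0, 1)   [0·418 + 1·330 = 330]
  418 = 1·330 + 88   → row C = row A − 1·row B = (88, 1, −1)   [check: 1·418 − 1·330 = 88]
  330 = 3·88 + 66   → row D = row B − 3·row C = (66, −3, 4)   [check: −3·418 + 4·330 = 66]
  88 = 1·66 + 22   → row E = row C − 1·row D = (22, 4, −5)   [check: 4·418 − 5·330 = 22]
  66 = 3·22 + 0   → remainder 0, stop. gcd = 22 (last nonzero row E).
So gcd(418, 330) = 22, with Bézout identity 4·418 − 5·330 = 22. Containment (⊇): the Bézout identity exhibits 22 as an element of (418, 330), giving (22) ⊆ (418, 330). Containment (⊆): since 22 | 418 and 22 | 330 (418 = 22·19, 330 = 22·15), every Z-linear combination of 418 and 330 is divisible by 22, so (418, 330) ⊆ (22). Therefore (418, 330) = (22), d = 22.

Final answer: (418, 330) = (22); d = 22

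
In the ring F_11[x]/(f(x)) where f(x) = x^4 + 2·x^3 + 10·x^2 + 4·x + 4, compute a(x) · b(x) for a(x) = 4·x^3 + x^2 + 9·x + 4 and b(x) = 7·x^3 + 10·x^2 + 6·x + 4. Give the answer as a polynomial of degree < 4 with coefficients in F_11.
a · b ≡ 8·x^3 + 8·x + 5 (mod f(x))

Multiply as integer polynomials: a · b = 28·x^6 + 47·x^5 + 97·x^4 + 140·x^3 + 98·x^2 + 60·x + 16. Reducing coefficients mod 11: a · b ≡ 6·x^6 + 3·x^5 + 9·x^4 + 8·x^3 + 10·x^2 + 5·x + 5. Now divide by f(x) = x^4 + 2·x^3 + 10·x^2 + 4·x + 4 in F_11[x], eliminating the leading term at each step:
  leading term 6·x^6: subtract (6·x^2)·f(x) = 6·x^6 + x^5 + 5·x^4 + 2·x^3 + 2·x^2, leaving 2·x^5 + 4·x^4 + 6·x^3 + 8·x^2 + 5·x + 5 (coefficients mod 11)
  leading term 2·x^5: subtract (2·x)·f(x) = 2·x^5 + 4·x^4 + 9·x^3 + 8·x^2 + 8·x, leaving 8·x^3 + 8·x + 5 (coefficients mod 11)
The degree is now < 4, so this is the remainder. Hence a · b ≡ 8·x^3 + 8·x + 5 in F_11[x]/(f).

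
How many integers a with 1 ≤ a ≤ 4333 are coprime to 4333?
The number of a ∈ {1, ..., 4333} with gcd(a, 4333) = 1 is by definition Euler's totient φ(4333). φ is multiplicative, with φ(p^e) = p^e − p^(e−1). Factorise 4333 = 7 · 619. Then
  φ(4333) = (7 − 1) · (619 − 1) = 6 · 618 = 3708.
So there are 3708 such integers.

Final answer: 3708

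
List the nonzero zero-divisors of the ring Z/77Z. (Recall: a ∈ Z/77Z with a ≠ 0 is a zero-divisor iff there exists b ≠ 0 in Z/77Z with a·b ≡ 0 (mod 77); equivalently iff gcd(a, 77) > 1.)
nonzero zero-divisors of Z/77Z = {7, 11, 14, 21, 22, 28, 33, 35, 42, 44, 49, 55, 56, 63, 66, 70}

An element a ∈ Z/77Z (with a ≠ 0) is a zero-divisor iff gcd(a, 77) > 1 (because a is a unit precisely when gcd(a, n) = 1, and in Z/nZ every nonzero, non-unit element is a zero-divisor). Scan a = 1, ..., 76 and keep those with gcd(a, 77) > 1:
  gcd(7, 77) = 7, gcd(11, 77) = 11, gcd(14, 77) = 7, gcd(21, 77) = 7, gcd(22, 77) = 11, gcd(28, 77) = 7, gcd(33, 77) = 11, gcd(35, 77) = 7, gcd(42, 77) = 7, gcd(44, 77) = 11, gcd(49, 77) = 7, gcd(55, 77) = 11, gcd(56, 77) = 7, gcd(63, 77) = 7, gcd(66, 77) = 11, gcd(70, 77) = 7.
All other a ∈ {1, ..., 76} have gcd(a, 77) = 1 and are units. So the nonzero zero-divisors are exactly the 16 values of a appearing in this scan.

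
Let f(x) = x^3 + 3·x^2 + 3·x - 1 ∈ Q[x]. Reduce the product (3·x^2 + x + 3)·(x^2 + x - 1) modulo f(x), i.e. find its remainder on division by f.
First multiply in Q[x] without reducing: a · b = 3·x^4 + 4·x^3 + x^2 + 2·x - 3. Now divide by f(x) = x^3 + 3·x^2 + 3·x - 1, eliminating the leading term at each step:
  leading term 3·x^4: subtract (3·x)·f(x) = 3·x^4 + 9·x^3 + 9·x^2 - 3·x, leaving -5·x^3 - 8·x^2 + 5·x - 3
  leading term -5·x^3: subtract (-5)·f(x) = -5·x^3 - 15·x^2 - 15·x + 5, leaving 7·x^2 + 20·x - 8
The degree is now < 3, so this is the remainder. Hence a · b ≡ 7·x^2 + 20·x - 8 in Q[x]/(f).

Final answer: a · b ≡ 7·x^2 + 20·x - 8 (mod f(x))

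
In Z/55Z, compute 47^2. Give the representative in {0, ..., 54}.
9

Use repeated squaring. Binary(2) = 10. Walk through the bits of the exponent 2 left-to-right: at each bit after the leading one, square the running value, then multiply by 47 if the bit is 1 (always reducing mod 55):
  bit 1 = 1 (leading): start with 47.
  bit 2 = 0: square 47^2 = 2209 ≡ 9 (mod 55).
Final value: 47^2 ≡ 9 (mod 55).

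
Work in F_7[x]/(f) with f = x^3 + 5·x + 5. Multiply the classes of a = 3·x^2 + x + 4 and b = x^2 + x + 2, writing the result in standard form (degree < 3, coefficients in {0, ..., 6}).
Multiply as integer polynomials: a · b = 3·x^4 + 4·x^3 + 11·x^2 + 6·x + 8. Reducing coefficients mod 7: a · b ≡ 3·x^4 + 4·x^3 + 4·x^2 + 6·x + 1. Now divide by f(x) = x^3 + 5·x + 5 in F_7[x], eliminating the leading term at each step:
  leading term 3·x^4: subtract (3·x)·f(x) = 3·x^4 + x^2 + x, leaving 4·x^3 + 3·x^2 + 5·x + 1 (coefficients mod 7)
  leading term 4·x^3: subtract (4)·f(x) = 4·x^3 + 6·x + 6, leaving 3·x^2 + 6·x + 2 (coefficients mod 7)
The degree is now < 3, so this is the remainder. Hence a · b ≡ 3·x^2 + 6·x + 2 in F_7[x]/(f).

Final answer: a · b ≡ 3·x^2 + 6·x + 2 (mod f(x))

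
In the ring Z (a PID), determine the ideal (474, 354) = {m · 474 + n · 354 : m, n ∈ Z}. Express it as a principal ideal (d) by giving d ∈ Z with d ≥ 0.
In the PID Z, (a, b) is generated by gcd(a, b). Compute gcd(474, 354) with the extended Euclidean algorithm, tracking rows (r, s, t) with s·474 + t·354 = r:
  row A: (474, 1, 0)   [1·474 + 0·354 = 474]
  row B: (354, 0, 1)   [0·474 + 1·354 = 354]
  474 = 1·354 + 120   → row C = row A − 1·row B = (120, 1, −1)   [check: 1·474 − 1·354 = 120]
  354 = 2·120 + 114   → row D = row B − 2·row C = (114, −2, 3)   [check: −2·474 + 3·354 = 114]
  120 = 1·114 + 6   → row E = row C − 1·row D = (6, 3, −4)   [check: 3·474 − 4·354 = 6]
  114 = 19·6 + 0   → remainder 0, stop. gcd = 6 (last nonzero row E).
So gcd(474, 354) = 6, with Bézout identity 3·474 − 4·354 = 6. Containment (⊇): the Bézout identity exhibits 6 as an element of (474, 354), giving (6) ⊆ (474, 354). Containment (⊆): since 6 | 474 and 6 | 354 (474 = 6·79, 354 = 6·59), every Z-linear combination of 474 and 354 is divisible by 6, so (474, 354) ⊆ (6). Therefore (474, 354) = (6), d = 6.

Final answer: (474, 354) = (6); d = 6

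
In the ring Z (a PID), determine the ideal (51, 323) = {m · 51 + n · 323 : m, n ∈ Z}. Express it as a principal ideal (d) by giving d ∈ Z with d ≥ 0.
(51, 323) = (17); d = 17

In the PID Z, (a, b) is generated by gcd(a, b). Compute gcd(323, 51) with the extended Euclidean algorithm, tracking rows (r, s, t) with s·323 + t·51 = r:
  row A: (323, 1, 0)   [1·323 + 0·51 = 323]
  row B: (51, 0, 1)   [0·323 + 1·51 = 51]
  323 = 6·51 + 17   → row C = row A − 6·row B = (17, 1, −6)   [check: 1·323 − 6·51 = 17]
  51 = 3·17 + 0   → remainder 0, stop. gcd = 17 (last nonzero row C).
So gcd(51, 323) = 17, with Bézout identity 1·323 − 6·51 = 17. Containment (⊇): the Bézout identity exhibits 17 as an element of (51, 323), giving (17) ⊆ (51, 323). Containment (⊆): since 17 | 51 and 17 | 323 (51 = 17·3, 323 = 17·19), every Z-linear combination of 51 and 323 is divisible by 17, so (51, 323) ⊆ (17). Therefore (51, 323) = (17), d = 17.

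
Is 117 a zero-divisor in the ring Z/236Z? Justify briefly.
NO

gcd(117, 236) = 1, so 117 is a unit in Z/236Z (it has a multiplicative inverse). A unit cannot be a zero-divisor: if 117·b ≡ 0 then multiplying both sides by 117^(−1) gives b ≡ 0. So 117 is not a zero-divisor.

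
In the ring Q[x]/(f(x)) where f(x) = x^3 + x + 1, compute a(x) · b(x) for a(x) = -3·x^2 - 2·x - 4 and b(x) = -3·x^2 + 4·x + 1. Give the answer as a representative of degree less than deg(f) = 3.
First multiply in Q[x] without reducing: a · b = 9·x^4 - 6·x^3 + x^2 - 18·x - 4. Now divide by f(x) = x^3 + x + 1, eliminating the leading term at each step:
  leading term 9·x^4: subtract (9·x)·f(x) = 9·x^4 + 9·x^2 + 9·x, leaving -6·x^3 - 8·x^2 - 27·x - 4
  leading term -6·x^3: subtract (-6)·f(x) = -6·x^3 - 6·x - 6, leaving -8·x^2 - 21·x + 2
The degree is now < 3, so this is the remainder. Hence a · b ≡ -8·x^2 - 21·x + 2 in Q[x]/(f).

Final answer: a · b ≡ -8·x^2 - 21·x + 2 (mod f(x))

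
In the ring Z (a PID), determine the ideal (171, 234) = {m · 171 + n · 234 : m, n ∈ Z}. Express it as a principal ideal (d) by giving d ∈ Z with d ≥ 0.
(171, 234) = (9); d = 9

In the PID Z, (a, b) is generated by gcd(a, b). Compute gcd(234, 171) with the extended Euclidean algorithm, tracking rows (r, s, t) with s·234 + t·171 = r:
  row A: (234, 1, 0)   [1·234 + 0·171 = 234]
  row B: (171, 0, 1)   [0·234 + 1·171 = 171]
  234 = 1·171 + 63   → row C = row A − 1·row B = (63, 1, −1)   [check: 1·234 − 1·171 = 63]
  171 = 2·63 + 45   → row D = row B − 2·row C = (45, −2, 3)   [check: −2·234 + 3·171 = 45]
  63 = 1·45 + 18   → row E = row C − 1·row D = (18, 3, −4)   [check: 3·234 − 4·171 = 18]
  45 = 2·18 + 9   → row F = row D − 2·row E = (9, −8, 11)   [check: −8·234 + 11·171 = 9]
  18 = 2·9 + 0   → remainder 0, stop. gcd = 9 (last nonzero row F).
So gcd(171, 234) = 9, with Bézout identity −8·234 + 11·171 = 9. Containment (⊇): the Bézout identity exhibits 9 as an element of (171, 234), giving (9) ⊆ (171, 234). Containment (⊆): since 9 | 171 and 9 | 234 (171 = 9·19, 234 = 9·26), every Z-linear combination of 171 and 234 is divisible by 9, so (171, 234) ⊆ (9). Therefore (171, 234) = (9), d = 9.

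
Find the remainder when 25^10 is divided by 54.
25

Use repeated squaring. Binary(10) = 1010. Walk through the bits of the exponent 10 left-to-right: at each bit after the leading one, square the running value, then multiply by 25 if the bit is 1 (always reducing mod 54):
  bit 1 = 1 (leading): start with 25.
  bit 2 = 0: square 25^2 = 625 ≡ 31 (mod 54).
  bit 3 = 1: square 31^2 = 961 ≡ 43; bit is 1, so multiply 43·25 = 1075 ≡ 49 (mod 54).
  bit 4 = 0: square 49^2 = 2401 ≡ 25 (mod 54).
Final value: 25^10 ≡ 25 (mod 54).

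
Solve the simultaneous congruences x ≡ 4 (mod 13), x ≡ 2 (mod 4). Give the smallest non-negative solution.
The moduli 13, 4 are pairwise coprime, so by the CRT there is a unique solution mod 13·4 = 52.
Solve by successive substitution. Start with x ≡ 4 (mod 13).
  Combine with x ≡ 2 (mod 4): write x = 4 + 13·t and require 4 + 13·t ≡ 2 (mod 4), i.e. 13·t ≡ 2 − 4 ≡ 2 (mod 4). Since 13^(−1) ≡ 1 (mod 4) (13 ≡ 1 (mod 4)), t ≡ 1·2 ≡ 2 (mod 4). So x ≡ 4 + 13·2 = 30 (mod 52).
Unique solution in [0, 52): x = 30.

Final answer: x ≡ 30 (mod 52); the representative in [0, 52) is 30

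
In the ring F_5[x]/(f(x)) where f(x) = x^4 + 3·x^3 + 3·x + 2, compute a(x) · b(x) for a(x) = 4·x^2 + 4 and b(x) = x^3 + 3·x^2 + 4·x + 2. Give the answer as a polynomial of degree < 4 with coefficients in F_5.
a · b ≡ 3·x^2 + 3·x + 3 (mod f(x))

Multiply as integer polynomials: a · b = 4·x^5 + 12·x^4 + 20·x^3 + 20·x^2 + 16·x + 8. Reducing coefficients mod 5: a · b ≡ 4·x^5 + 2·x^4 + x + 3. Now divide by f(x) = x^4 + 3·x^3 + 3·x + 2 in F_5[x], eliminating the leading term at each step:
  leading term 4·x^5: subtract (4·x)·f(x) = 4·x^5 + 2·x^4 + 2·x^2 + 3·x, leaving 3·x^2 + 3·x + 3 (coefficients mod 5)
The degree is now < 4, so this is the remainder. Hence a · b ≡ 3·x^2 + 3·x + 3 in F_5[x]/(f).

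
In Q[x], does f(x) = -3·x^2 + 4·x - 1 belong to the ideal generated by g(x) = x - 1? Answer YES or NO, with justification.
YES

In Q[x] the ideal (g) consists of all multiples of g, so f ∈ (g) iff g | f, i.e. iff the remainder of f on division by g is 0. Divide f by g (g is monic, so eliminate the leading term of the running remainder at each step):
  leading term -3·x^2: subtract (-3·x)·g(x) = -3·x^2 + 3·x, leaving x - 1
  leading term x: subtract (1)·g(x) = x - 1, leaving 0
The remainder is 0, so f(x) = g(x) · h(x) with h(x) = 1 - 3·x. Hence g | f, i.e. f ∈ (g).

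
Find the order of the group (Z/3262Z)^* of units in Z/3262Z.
(Z/3262Z)^* consists of the classes a with gcd(a, 3262) = 1, so its order is φ(3262). φ is multiplicative, with φ(p^e) = p^e − p^(e−1). Factorise 3262 = 2 · 7 · 233. Then
  φ(3262) = (2 − 1) · (7 − 1) · (233 − 1) = 1 · 6 · 232 = 1392.
Thus |(Z/3262Z)^*| = 1392.

Final answer: |(Z/3262Z)^*| = 1392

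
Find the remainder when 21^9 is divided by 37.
36

Use repeated squaring. Binary(9) = 1001. Walk through the bits of the exponent 9 left-to-right: at each bit after the leading one, square the running value, then multiply by 21 if the bit is 1 (always reducing mod 37):
  bit 1 = 1 (leading): start with 21.
  bit 2 = 0: square 21^2 = 441 ≡ 34 (mod 37).
  bit 3 = 0: square 34^2 = 1156 ≡ 9 (mod 37).
  bit 4 = 1: square 9^2 = 81 ≡ 7; bit is 1, so multiply 7·21 = 147 ≡ 36 (mod 37).
Final value: 21^9 ≡ 36 (mod 37).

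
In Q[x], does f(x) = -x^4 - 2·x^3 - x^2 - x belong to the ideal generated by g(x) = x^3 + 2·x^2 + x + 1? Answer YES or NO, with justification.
In Q[x] the ideal (g) consists of all multiples of g, so f ∈ (g) iff g | f, i.e. iff the remainder of f on division by g is 0. Divide f by g (g is monic, so eliminate the leading term of the running remainder at each step):
  leading term -x^4: subtract (-x)·g(x) = -x^4 - 2·x^3 - x^2 - x, leaving 0
The remainder is 0, so f(x) = g(x) · h(x) with h(x) = -x. Hence g | f, i.e. f ∈ (g).

Final answer: YES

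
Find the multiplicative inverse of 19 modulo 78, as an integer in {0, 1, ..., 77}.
19^(−1) ≡ 37 (mod 78)

Apply the extended Euclidean algorithm to (78, 19), tracking rows (r, s, t) with s·78 + t·19 = r. Each division r_prev = q·r_cur + r_new produces the new row as (previous row) − q·(current row):
  row A: (78, 1, 0)   [1·78 + 0·19 = 78]
  row B: (19, 0, 1)   [0·78 + 1·19 = 19]
  78 = 4·19 + 2   → row C = row A − 4·row B = (2, 1, −4)   [check: 1·78 − 4·19 = 2]
  19 = 9·2 + 1   → row D = row B − 9·row C = (1, −9, 37)   [check: −9·78 + 37·19 = 1]
  2 = 2·1 + 0   → remainder 0, stop. gcd = 1 (last nonzero row D).
The gcd is 1, so 19 is invertible mod 78. The last nonzero row gives −9·78 + 37·19 = 1, so t = 37. So 19^(−1) ≡ 37 (mod 78). Verify: 19 · 37 = 703 ≡ 1 (mod 78). ✓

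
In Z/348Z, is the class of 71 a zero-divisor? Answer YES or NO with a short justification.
NO

gcd(71, 348) = 1, so 71 is a unit in Z/348Z (it has a multiplicative inverse). A unit cannot be a zero-divisor: if 71·b ≡ 0 then multiplying both sides by 71^(−1) gives b ≡ 0. So 71 is not a zero-divisor.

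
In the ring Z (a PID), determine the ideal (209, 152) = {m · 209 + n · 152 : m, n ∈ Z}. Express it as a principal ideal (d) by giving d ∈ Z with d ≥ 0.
(209, 152) = (19); d = 19

In the PID Z, (a, b) is generated by gcd(a, b). Compute gcd(209, 152) with the extended Euclidean algorithm, tracking rows (r, s, t) with s·209 + t·152 = r:
  row A: (209, 1, 0)   [1·209 + 0·152 = 209]
  row B: (152, 0, 1)   [0·209 + 1·152 = 152]
  209 = 1·152 + 57   → row C = row A − 1·row B = (57, 1, −1)   [check: 1·209 − 1·152 = 57]
  152 = 2·57 + 38   → row D = row B − 2·row C = (38, −2, 3)   [check: −2·209 + 3·152 = 38]
  57 = 1·38 + 19   → row E = row C − 1·row D = (19, 3, −4)   [check: 3·209 − 4·152 = 19]
  38 = 2·19 + 0   → remainder 0, stop. gcd = 19 (last nonzero row E).
So gcd(209, 152) = 19, with Bézout identity 3·209 − 4·152 = 19. Containment (⊇): the Bézout identity exhibits 19 as an element of (209, 152), giving (19) ⊆ (209, 152). Containment (⊆): since 19 | 209 and 19 | 152 (209 = 19·11, 152 = 19·8), every Z-linear combination of 209 and 152 is divisible by 19, so (209, 152) ⊆ (19). Therefore (209, 152) = (19), d = 19.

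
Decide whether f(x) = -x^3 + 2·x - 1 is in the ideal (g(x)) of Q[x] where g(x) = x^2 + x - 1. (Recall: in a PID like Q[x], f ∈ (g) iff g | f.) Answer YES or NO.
YES

In Q[x] the ideal (g) consists of all multiples of g, so f ∈ (g) iff g | f, i.e. iff the remainder of f on division by g is 0. Divide f by g (g is monic, so eliminate the leading term of the running remainder at each step):
  leading term -x^3: subtract (-x)·g(x) = -x^3 - x^2 + x, leaving x^2 + x - 1
  leading term x^2: subtract (1)·g(x) = x^2 + x - 1, leaving 0
The remainder is 0, so f(x) = g(x) · h(x) with h(x) = 1 - x. Hence g | f, i.e. f ∈ (g).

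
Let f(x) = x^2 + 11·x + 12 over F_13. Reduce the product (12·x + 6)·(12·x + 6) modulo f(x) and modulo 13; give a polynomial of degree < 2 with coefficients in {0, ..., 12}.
Multiply as integer polynomials: a · b = 144·x^2 + 144·x + 36. Reducing coefficients mod 13: a · b ≡ x^2 + x + 10. Now divide by f(x) = x^2 + 11·x + 12 in F_13[x], eliminating the leading term at each step:
  leading term x^2: subtract (1)·f(x) = x^2 + 11·x + 12, leaving 3·x + 11 (coefficients mod 13)
The degree is now < 2, so this is the remainder. Hence a · b ≡ 3·x + 11 in F_13[x]/(f).

Final answer: a · b ≡ 3·x + 11 (mod f(x))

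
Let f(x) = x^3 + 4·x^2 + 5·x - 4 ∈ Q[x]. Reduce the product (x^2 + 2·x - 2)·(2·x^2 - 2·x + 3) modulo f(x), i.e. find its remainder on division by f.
First multiply in Q[x] without reducing: a · b = 2·x^4 + 2·x^3 - 5·x^2 + 10·x - 6. Now divide by f(x) = x^3 + 4·x^2 + 5·x - 4, eliminating the leading term at each step:
  leading term 2·x^4: subtract (2·x)·f(x) = 2·x^4 + 8·x^3 + 10·x^2 - 8·x, leaving -6·x^3 - 15·x^2 + 18·x - 6
  leading term -6·x^3: subtract (-6)·f(x) = -6·x^3 - 24·x^2 - 30·x + 24, leaving 9·x^2 + 48·x - 30
The degree is now < 3, so this is the remainder. Hence a · b ≡ 9·x^2 + 48·x - 30 in Q[x]/(f).

Final answer: a · b ≡ 9·x^2 + 48·x - 30 (mod f(x))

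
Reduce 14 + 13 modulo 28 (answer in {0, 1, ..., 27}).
Both summands are already reduced mod 28. 14 + 13 = 27; 27 = 0·28 + 27, so (14 + 13) mod 28 = 27.

Final answer: 27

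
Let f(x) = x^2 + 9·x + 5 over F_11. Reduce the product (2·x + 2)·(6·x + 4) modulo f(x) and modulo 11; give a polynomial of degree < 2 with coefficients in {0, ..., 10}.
a · b ≡ 3 (mod f(x))

Multiply as integer polynomials: a · b = 12·x^2 + 20·x + 8. Reducing coefficients mod 11: a · b ≡ x^2 + 9·x + 8. Now divide by f(x) = x^2 + 9·x + 5 in F_11[x], eliminating the leading term at each step:
  leading term x^2: subtract (1)·f(x) = x^2 + 9·x + 5, leaving 3 (coefficients mod 11)
The degree is now < 2, so this is the remainder. Hence a · b ≡ 3 in F_11[x]/(f).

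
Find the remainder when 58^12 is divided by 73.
9

Use repeated squaring. Binary(12) = 1100. Walk through the bits of the exponent 12 left-to-right: at each bit after the leading one, square the running value, then multiply by 58 if the bit is 1 (always reducing mod 73):
  bit 1 = 1 (leading): start with 58.
  bit 2 = 1: square 58^2 = 3364 ≡ 6; bit is 1, so multiply 6·58 = 348 ≡ 56 (mod 73).
  bit 3 = 0: square 56^2 = 3136 ≡ 70 (mod 73).
  bit 4 = 0: square 70^2 = 4900 ≡ 9 (mod 73).
Final value: 58^12 ≡ 9 (mod 73).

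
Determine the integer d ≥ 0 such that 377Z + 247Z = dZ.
(377, 247) = (13); d = 13

In the PID Z, (a, b) is generated by gcd(a, b). Compute gcd(377, 247) with the extended Euclidean algorithm, tracking rows (r, s, t) with s·377 + t·247 = r:
  row A: (377, 1, 0)   [1·377 + 0·247 = 377]
  row B: (247, 0, 1)   [0·377 + 1·247 = 247]
  377 = 1·247 + 130   → row C = row A − 1·row B = (130, 1, −1)   [check: 1·377 − 1·247 = 130]
  247 = 1·130 + 117   → row D = row B − 1·row C = (117, −1, 2)   [check: −1·377 + 2·247 = 117]
  130 = 1·117 + 13   → row E = row C − 1·row D = (13, 2, −3)   [check: 2·377 − 3·247 = 13]
  117 = 9·13 + 0   → remainder 0, stop. gcd = 13 (last nonzero row E).
So gcd(377, 247) = 13, with Bézout identity 2·377 − 3·247 = 13. Containment (⊇): the Bézout identity exhibits 13 as an element of (377, 247), giving (13) ⊆ (377, 247). Containment (⊆): since 13 | 377 and 13 | 247 (377 = 13·29, 247 = 13·19), every Z-linear combination of 377 and 247 is divisible by 13, so (377, 247) ⊆ (13). Therefore (377, 247) = (13), d = 13.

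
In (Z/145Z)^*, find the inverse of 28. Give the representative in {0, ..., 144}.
28^(−1) ≡ 57 (mod 145)

Apply the extended Euclidean algorithm to (145, 28), tracking rows (r, s, t) with s·145 + t·28 = r. Each division r_prev = q·r_cur + r_new produces the new row as (previous row) − q·(current row):
  row A: (145, 1, 0)   [1·145 + 0·28 = 145]
  row B: (28, 0, 1)   [0·145 + 1·28 = 28]
  145 = 5·28 + 5   → row C = row A − 5·row B = (5, 1, −5)   [check: 1·145 − 5·28 = 5]
  28 = 5·5 + 3   → row D = row B − 5·row C = (3, −5, 26)   [check: −5·145 + 26·28 = 3]
  5 = 1·3 + 2   → row E = row C − 1·row D = (2, 6, −31)   [check: 6·145 − 31·28 = 2]
  3 = 1·2 + 1   → row F = row D − 1·row E = (1, −11, 57)   [check: −11·145 + 57·28 = 1]
  2 = 2·1 + 0   → remainder 0, stop. gcd = 1 (last nonzero row F).
The gcd is 1, so 28 is invertible mod 145. The last nonzero row gives −11·145 + 57·28 = 1, so t = 57. So 28^(−1) ≡ 57 (mod 145). Verify: 28 · 57 = 1596 ≡ 1 (mod 145). ✓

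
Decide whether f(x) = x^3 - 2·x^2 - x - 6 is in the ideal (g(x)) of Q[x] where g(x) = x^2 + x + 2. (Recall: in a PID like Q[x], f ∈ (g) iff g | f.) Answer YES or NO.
In Q[x] the ideal (g) consists of all multiples of g, so f ∈ (g) iff g | f, i.e. iff the remainder of f on division by g is 0. Divide f by g (g is monic, so eliminate the leading term of the running remainder at each step):
  leading term x^3: subtract (x)·g(x) = x^3 + x^2 + 2·x, leaving -3·x^2 - 3·x - 6
  leading term -3·x^2: subtract (-3)·g(x) = -3·x^2 - 3·x - 6, leaving 0
The remainder is 0, so f(x) = g(x) · h(x) with h(x) = x - 3. Hence g | f, i.e. f ∈ (g).

Final answer: YES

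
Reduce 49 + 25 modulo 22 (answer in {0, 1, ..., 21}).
8

Reduce the summands first: 49 ≡ 5, 25 ≡ 3 (mod 22), so 49 + 25 ≡ 5 + 3 (mod 22). 5 + 3 = 8; 8 = 0·22 + 8, so (49 + 25) mod 22 = 8.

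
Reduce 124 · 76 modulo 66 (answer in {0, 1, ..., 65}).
52

Reduce the factors first: 124 ≡ 58, 76 ≡ 10 (mod 66), so 124 · 76 ≡ 58 · 10 (mod 66). 58 · 10 = 580. Dividing by 66: 580 = 8·66 + 52. So (124 · 76) mod 66 = 52.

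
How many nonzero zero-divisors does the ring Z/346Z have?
In Z/346Z each nonzero element is either a unit (gcd with 346 is 1) or a zero-divisor (gcd > 1). The number of units is φ(346): factorise 346 = 2 · 173, so φ(346) = (2 − 1) · (173 − 1) = 1 · 172 = 172. The nonzero elements number 346 − 1 = 345. Hence the nonzero zero-divisors number 345 − 172 = 173.

Final answer: Z/346Z has 173 nonzero zero-divisors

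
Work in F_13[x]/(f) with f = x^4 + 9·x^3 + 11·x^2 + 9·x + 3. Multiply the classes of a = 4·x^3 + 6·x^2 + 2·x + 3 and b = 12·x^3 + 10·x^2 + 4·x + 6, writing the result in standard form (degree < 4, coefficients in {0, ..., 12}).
a · b ≡ 5·x^2 + 2·x + 7 (mod f(x))

Multiply as integer polynomials: a · b = 48·x^6 + 112·x^5 + 100·x^4 + 104·x^3 + 74·x^2 + 24·x + 18. Reducing coefficients mod 13: a · b ≡ 9·x^6 + 8·x^5 + 9·x^4 + 9·x^2 + 11·x + 5. Now divide by f(x) = x^4 + 9·x^3 + 11·x^2 + 9·x + 3 in F_13[x], eliminating the leading term at each step:
  leading term 9·x^6: subtract (9·x^2)·f(x) = 9·x^6 + 3·x^5 + 8·x^4 + 3·x^3 + x^2, leaving 5·x^5 + x^4 + 10·x^3 + 8·x^2 + 11·x + 5 (coefficients mod 13)
  leading term 5·x^5: subtract (5·x)·f(x) = 5·x^5 + 6·x^4 + 3·x^3 + 6·x^2 + 2·x, leaving 8·x^4 + 7·x^3 + 2·x^2 + 9·x + 5 (coefficients mod 13)
  leading term 8·x^4: subtract (8)·f(x) = 8·x^4 + 7·x^3 + 10·x^2 + 7·x + 11, leaving 5·x^2 + 2·x + 7 (coefficients mod 13)
The degree is now < 4, so this is the remainder. Hence a · b ≡ 5·x^2 + 2·x + 7 in F_13[x]/(f).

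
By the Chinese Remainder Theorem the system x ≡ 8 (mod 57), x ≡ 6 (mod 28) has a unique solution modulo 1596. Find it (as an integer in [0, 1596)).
x ≡ 1490 (mod 1596); the representative in [0, 1596) is 1490

The moduli 57, 28 are pairwise coprime, so by the CRT there is a unique solution mod 57·28 = 1596.
Solve by successive substitution. Start with x ≡ 8 (mod 57).
  Combine with x ≡ 6 (mod 28): write x = 8 + 57·t and require 8 + 57·t ≡ 6 (mod 28), i.e. 57·t ≡ 6 − 8 ≡ 26 (mod 28). Since 57^(−1) ≡ 1 (mod 28) (57 ≡ 1 (mod 28)), t ≡ 1·26 ≡ 26 (mod 28). So x ≡ 8 + 57·26 = 1490 (mod 1596).
Unique solution in [0, 1596): x = 1490.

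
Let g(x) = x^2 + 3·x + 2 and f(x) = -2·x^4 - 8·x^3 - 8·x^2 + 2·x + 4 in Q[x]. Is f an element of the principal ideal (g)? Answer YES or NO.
YES

In Q[x] the ideal (g) consists of all multiples of g, so f ∈ (g) iff g | f, i.e. iff the remainder of f on division by g is 0. Divide f by g (g is monic, so eliminate the leading term of the running remainder at each step):
  leading term -2·x^4: subtract (-2·x^2)·g(x) = -2·x^4 - 6·x^3 - 4·x^2, leaving -2·x^3 - 4·x^2 + 2·x + 4
  leading term -2·x^3: subtract (-2·x)·g(x) = -2·x^3 - 6·x^2 - 4·x, leaving 2·x^2 + 6·x + 4
  leading term 2·x^2: subtract (2)·g(x) = 2·x^2 + 6·x + 4, leaving 0
The remainder is 0, so f(x) = g(x) · h(x) with h(x) = -2·x^2 - 2·x + 2. Hence g | f, i.e. f ∈ (g).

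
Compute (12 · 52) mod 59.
Both factors are already reduced mod 59. 12 · 52 = 624. Dividing by 59: 624 = 10·59 + 34. So (12 · 52) mod 59 = 34.

Final answer: 34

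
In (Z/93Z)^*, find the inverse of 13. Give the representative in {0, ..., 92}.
Apply the extended Euclidean algorithm to (93, 13), tracking rows (r, s, t) with s·93 + t·13 = r. Each division r_prev = q·r_cur + r_new produces the new row as (previous row) − q·(current row):
  row A: (93, 1, 0)   [1·93 + 0·13 = 93]
  row B: (13, 0, 1)   [0·93 + 1·13 = 13]
  93 = 7·13 + 2   → row C = row A − 7·row B = (2, 1, −7)   [check: 1·93 − 7·13 = 2]
  13 = 6·2 + 1   → row D = row B − 6·row C = (1, −6, 43)   [check: −6·93 + 43·13 = 1]
  2 = 2·1 + 0   → remainder 0, stop. gcd = 1 (last nonzero row D).
The gcd is 1, so 13 is invertible mod 93. The last nonzero row gives −6·93 + 43·13 = 1, so t = 43. So 13^(−1) ≡ 43 (mod 93). Verify: 13 · 43 = 559 ≡ 1 (mod 93). ✓

Final answer: 13^(−1) ≡ 43 (mod 93)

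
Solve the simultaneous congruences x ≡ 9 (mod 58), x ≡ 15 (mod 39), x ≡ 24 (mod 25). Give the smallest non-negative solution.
x ≡ 6099 (mod 56550); the representative in [0, 56550) is 6099

The moduli 58, 39, 25 are pairwise coprime, so by the CRT there is a unique solution mod 58·39·25 = 56550.
Solve by successive substitution. Start with x ≡ 9 (mod 58).
  Combine with x ≡ 15 (mod 39): write x = 9 + 58·t and require 9 + 58·t ≡ 15 (mod 39), i.e. 58·t ≡ 15 − 9 ≡ 6 (mod 39). Since 58^(−1) ≡ 37 (mod 39) (58 ≡ 19 (mod 39)), t ≡ 37·6 ≡ 27 (mod 39). So x ≡ 9 + 58·27 = 1575 (mod 2262).
  Combine with x ≡ 24 (mod 25): write x = 1575 + 2262·t and require 1575 + 2262·t ≡ 24 (mod 25), i.e. 2262·t ≡ 24 − 1575 ≡ 24 (mod 25). Since 2262^(−1) ≡ 23 (mod 25) (2262 ≡ 12 (mod 25)), t ≡ 23·24 ≡ 2 (mod 25). So x ≡ 1575 + 2262·2 = 6099 (mod 56550).
Unique solution in [0, 56550): x = 6099.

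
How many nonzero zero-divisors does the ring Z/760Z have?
In Z/760Z each nonzero element is either a unit (gcd with 760 is 1) or a zero-divisor (gcd > 1). The number of units is φ(760): factorise 760 = 2^3 · 5 · 19, so φ(760) = (2^3 − 2^2) · (5 − 1) · (19 − 1) = 4 · 4 · 18 = 288. The nonzero elements number 760 − 1 = 759. Hence the nonzero zero-divisors number 759 − 288 = 471.

Final answer: Z/760Z has 471 nonzero zero-divisors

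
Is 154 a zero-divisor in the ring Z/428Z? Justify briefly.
YES

gcd(154, 428) = 2 > 1, so 154 is not a unit in Z/428Z. In Z/nZ every nonzero non-unit is a zero-divisor: explicitly, take b = 428/gcd = 214 ≠ 0 (mod 428); then 154·214 = 32956 = 77·428, i.e. 154·214 ≡ 0 (mod 428). So 154 is a zero-divisor.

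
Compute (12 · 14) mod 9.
Reduce the factors first: 12 ≡ 3, 14 ≡ 5 (mod 9), so 12 · 14 ≡ 3 · 5 (mod 9). 3 · 5 = 15. Dividing by 9: 15 = 1·9 + 6. So (12 · 14) mod 9 = 6.

Final answer: 6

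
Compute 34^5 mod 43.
Use repeated squaring. Binary(5) = 101. Walk through the bits of the exponent 5 left-to-right: at each bit after the leading one, square the running value, then multiply by 34 if the bit is 1 (always reducing mod 43):
  bit 1 = 1 (leading): start with 34.
  bit 2 = 0: square 34^2 = 1156 ≡ 38 (mod 43).
  bit 3 = 1: square 38^2 = 1444 ≡ 25; bit is 1, so multiply 25·34 = 850 ≡ 33 (mod 43).
Final value: 34^5 ≡ 33 (mod 43).

Final answer: 33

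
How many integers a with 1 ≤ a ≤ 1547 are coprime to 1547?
The number of a ∈ {1, ..., 1547} with gcd(a, 1547) = 1 is by definition Euler's totient φ(1547). φ is multiplicative, with φ(p^e) = p^e − p^(e−1). Factorise 1547 = 7 · 13 · 17. Then
  φ(1547) = (7 − 1) · (13 − 1) · (17 − 1) = 6 · 12 · 16 = 1152.
So there are 1152 such integers.

Final answer: 1152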